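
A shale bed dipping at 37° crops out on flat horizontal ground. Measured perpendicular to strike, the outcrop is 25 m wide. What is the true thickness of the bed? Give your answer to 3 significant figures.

15.0 m

True thickness t = w · sin(dip) = 25 × sin 37°
t = 25 × 0.6018 = 15.045 m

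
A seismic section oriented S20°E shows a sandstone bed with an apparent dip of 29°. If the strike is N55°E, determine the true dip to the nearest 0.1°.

The section is 75° from the strike.
tan δ = tan α / sin β = tan 29° / sin 75° = 0.5543 / 0.9659 = 0.5739
δ = arctan(0.5739) = 29.85°

29.8°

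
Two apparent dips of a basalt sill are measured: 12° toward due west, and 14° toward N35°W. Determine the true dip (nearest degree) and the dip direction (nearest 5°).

The two traces are lines in the plane: v₁ = (sin 270°·cos 12°, cos 270°·cos 12°, −sin 12°), v₂ = (sin 325°·cos 14°, cos 325°·cos 14°, −sin 14°).
n = v₁ × v₂ = (-0.165, 0.121, 0.777) (taken with n_z > 0).
tan δ = √(n_x²+n_y²)/n_z = 0.205/0.777, so δ = 14.8°.
The horizontal component of n points toward azimuth atan2(n_x, n_y) = 306°, the dip direction.

true dip 15°, dip direction 305°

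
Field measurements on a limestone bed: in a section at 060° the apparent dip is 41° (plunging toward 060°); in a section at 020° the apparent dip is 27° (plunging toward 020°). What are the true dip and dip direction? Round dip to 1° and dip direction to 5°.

Each apparent-dip line lies in the plane. As unit vectors (x east, y north, z up), v₁ plunges 41°→060° and v₂ plunges 27°→020°.
n = v₁ × v₂ = (0.378, 0.097, 0.432) (taken with n_z > 0).
True dip = arccos(n_z / |n|) = arccos(0.7423) = 42.1°.
Dip direction = atan2(0.378, 0.097) = 76° (azimuth of n's horizontal projection).

true dip 42°, dip direction 075°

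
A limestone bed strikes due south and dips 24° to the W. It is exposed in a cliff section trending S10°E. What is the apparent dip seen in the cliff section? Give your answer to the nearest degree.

The strike is due south and the section trends S10°E; the acute angle between them is β = 10°.
tan(apparent dip) = tan 24° · sin 10° = 0.0773
apparent dip = arctan 0.0773 = 4.42°

4°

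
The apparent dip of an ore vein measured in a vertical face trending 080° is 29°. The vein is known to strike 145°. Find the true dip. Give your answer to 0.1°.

31.5°

The section is 65° from the strike.
tan δ = tan α / sin β = tan 29° / sin 65° = 0.5543 / 0.9063 = 0.6116
true dip = arctan 0.6116 = 31.45°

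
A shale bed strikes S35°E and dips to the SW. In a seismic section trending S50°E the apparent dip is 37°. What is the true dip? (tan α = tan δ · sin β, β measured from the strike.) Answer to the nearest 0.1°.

β = acute angle between strike S35°E and section S50°E = 15°.
tan(true dip) = tan 37° / sin 15° = 2.9115
δ = arctan(2.9115) = 71.04°

71.0°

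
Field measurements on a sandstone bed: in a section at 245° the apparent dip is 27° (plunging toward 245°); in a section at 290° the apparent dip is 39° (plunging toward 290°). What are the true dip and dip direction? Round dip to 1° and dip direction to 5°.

Represent each trace as a vector plunging at its apparent dip toward its trend (east-north-up frame): v₁ = (-0.808, -0.377, -0.454), v₂ = (-0.730, 0.266, -0.629).
The plane normal is n = v₁ × v₂ ∝ (-0.358, 0.177, 0.490).
tan δ = √(n_x²+n_y²)/n_z = 0.399/0.490, so δ = 39.2°.
The horizontal component of n points toward azimuth atan2(n_x, n_y) = 296°, the dip direction.

true dip 39°, dip direction 295°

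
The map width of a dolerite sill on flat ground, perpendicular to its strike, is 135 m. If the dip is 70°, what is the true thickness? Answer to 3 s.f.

True thickness t = w · sin(dip) = 135 × sin 70°
t = 135 × 0.9397 = 126.859 m

127 m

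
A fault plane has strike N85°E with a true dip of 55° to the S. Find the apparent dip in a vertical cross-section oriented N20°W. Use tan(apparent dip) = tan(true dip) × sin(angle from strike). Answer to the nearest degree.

Angle between strike (N85°E) and section (N20°W): β = 75°.
tan(apparent dip) = tan 55° · sin 75° = 1.3795
α = arctan(1.3795) = 54.06°

54°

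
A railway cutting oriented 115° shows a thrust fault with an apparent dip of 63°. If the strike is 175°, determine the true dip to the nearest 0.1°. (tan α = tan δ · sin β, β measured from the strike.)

The section is 60° from the strike.
tan(true dip) = tan 63° / sin 60° = 2.2662
δ = arctan(2.2662) = 66.19°

66.2°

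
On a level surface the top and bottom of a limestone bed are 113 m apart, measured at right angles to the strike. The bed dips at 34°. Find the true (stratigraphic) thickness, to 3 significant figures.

True thickness t = w · sin(dip) = 113 × sin 34°
t = 113 × 0.5592 = 63.189 m

63.2 m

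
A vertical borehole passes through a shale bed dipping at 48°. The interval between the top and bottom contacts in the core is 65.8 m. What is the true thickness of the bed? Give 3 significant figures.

True thickness t = h · cos(dip) = 65.8 × cos 48°
t = 65.8 × 0.6691 = 44.029 m

44.0 m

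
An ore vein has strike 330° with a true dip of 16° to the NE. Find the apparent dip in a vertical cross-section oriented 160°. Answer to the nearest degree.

Angle between strike (330°) and section (160°): β = 10°.
tan(apparent dip) = tan 16° · sin 10° = 0.0498
apparent dip = arctan 0.0498 = 2.85°

3°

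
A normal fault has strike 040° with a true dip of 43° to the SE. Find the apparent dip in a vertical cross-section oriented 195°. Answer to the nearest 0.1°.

21.5°

Angle between strike (040°) and section (195°): β = 25°.
tan(apparent dip) = tan 43° · sin 25° = 0.3941
apparent dip = arctan 0.3941 = 21.51°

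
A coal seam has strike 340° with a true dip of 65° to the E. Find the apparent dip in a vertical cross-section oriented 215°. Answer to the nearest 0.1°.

Angle between strike (340°) and section (215°): β = 55°.
tan(apparent dip) = tan 65° · sin 55° = 1.7567
apparent dip = arctan 1.7567 = 60.35°

60.3°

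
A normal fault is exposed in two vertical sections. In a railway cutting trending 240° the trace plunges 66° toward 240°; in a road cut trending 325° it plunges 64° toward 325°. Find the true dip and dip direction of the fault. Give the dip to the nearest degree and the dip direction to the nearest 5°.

true dip 71°, dip direction 280°

Each apparent-dip line lies in the plane. As unit vectors (x east, y north, z up), v₁ plunges 66°→240° and v₂ plunges 64°→325°.
Cross product v₁ × v₂ gives the pole to the plane: n ∝ (-0.511, 0.087, 0.178).
Dip δ = arctan(|n_h|/n_z) = arctan(0.518/0.178) = 71.1°.
Dip direction = azimuth of (n_x, n_y) = atan2(-0.511, 0.087) = 280°.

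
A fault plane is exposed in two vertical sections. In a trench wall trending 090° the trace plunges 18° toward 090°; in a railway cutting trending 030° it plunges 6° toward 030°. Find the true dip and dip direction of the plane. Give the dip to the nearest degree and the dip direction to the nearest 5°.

Represent each trace as a vector plunging at its apparent dip toward its trend (east-north-up frame): v₁ = (0.951, 0.000, -0.309), v₂ = (0.497, 0.861, -0.105).
The plane normal is n = v₁ × v₂ ∝ (0.266, -0.054, 0.819).
tan δ = √(n_x²+n_y²)/n_z = 0.272/0.819, so δ = 18.3°.
Dip direction = azimuth of (n_x, n_y) = atan2(0.266, -0.054) = 102°.

true dip 18°, dip direction 100°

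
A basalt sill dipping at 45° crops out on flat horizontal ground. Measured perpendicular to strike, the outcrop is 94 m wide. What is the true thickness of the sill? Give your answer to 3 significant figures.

66.5 m

True thickness t = w · sin(dip) = 94 × sin 45°
t = 94 × 0.7071 = 66.468 m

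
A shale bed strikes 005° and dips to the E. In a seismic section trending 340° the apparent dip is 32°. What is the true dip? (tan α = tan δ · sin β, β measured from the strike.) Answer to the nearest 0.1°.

55.9°

The section is 25° from the strike.
tan(true dip) = tan 32° / sin 25° = 1.4786
true dip = arctan 1.4786 = 55.93°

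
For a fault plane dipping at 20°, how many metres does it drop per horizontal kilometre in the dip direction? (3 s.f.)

364 m

drop per km = 1000 × tan 20° = 1000 × 0.3640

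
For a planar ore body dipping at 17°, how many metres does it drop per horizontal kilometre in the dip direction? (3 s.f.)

306 m

drop per km = 1000 × tan 17° = 1000 × 0.3057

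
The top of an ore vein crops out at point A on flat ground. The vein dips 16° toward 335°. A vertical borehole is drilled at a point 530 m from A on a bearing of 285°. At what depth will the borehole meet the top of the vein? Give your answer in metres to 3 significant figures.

97.7 m

The hole lies 50° from the dip direction, so the down-dip offset is 530 × cos 50° = 340.68 m.
Depth = down-dip offset × tan(dip) = 340.68 × tan 16° = 340.68 × 0.2867
Depth = 97.69 m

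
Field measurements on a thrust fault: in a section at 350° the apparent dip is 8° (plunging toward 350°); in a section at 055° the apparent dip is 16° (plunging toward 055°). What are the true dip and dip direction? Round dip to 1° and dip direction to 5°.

The two traces are lines in the plane: v₁ = (sin 350°·cos 8°, cos 350°·cos 8°, −sin 8°), v₂ = (sin 55°·cos 16°, cos 55°·cos 16°, −sin 16°).
The plane normal is n = v₁ × v₂ ∝ (0.192, 0.157, 0.863).
True dip = arccos(n_z / |n|) = arccos(0.9611) = 16.0°.
Dip direction = atan2(0.192, 0.157) = 51° (azimuth of n's horizontal projection).

true dip 16°, dip direction 050°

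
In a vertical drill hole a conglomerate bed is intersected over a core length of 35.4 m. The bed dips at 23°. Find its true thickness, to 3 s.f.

True thickness t = h · cos(dip) = 35.4 × cos 23°
t = 35.4 × 0.9205 = 32.586 m

32.6 m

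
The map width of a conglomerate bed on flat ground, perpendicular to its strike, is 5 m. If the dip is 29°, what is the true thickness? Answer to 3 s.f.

2.42 m

True thickness t = w · sin(dip) = 5 × sin 29°
t = 5 × 0.4848 = 2.424 m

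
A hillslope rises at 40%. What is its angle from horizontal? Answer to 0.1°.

21.8°

tan θ = 40/100 = 0.4000
θ = arctan(0.4000) = 21.80°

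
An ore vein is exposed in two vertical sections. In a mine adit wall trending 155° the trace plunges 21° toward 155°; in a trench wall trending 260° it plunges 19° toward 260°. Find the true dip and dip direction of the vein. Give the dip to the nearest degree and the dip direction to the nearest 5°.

Each apparent-dip line lies in the plane. As unit vectors (x east, y north, z up), v₁ plunges 21°→155° and v₂ plunges 19°→260°.
Cross product v₁ × v₂ gives the pole to the plane: n ∝ (-0.217, -0.462, 0.853).
Dip δ = arctan(|n_h|/n_z) = arctan(0.510/0.853) = 30.9°.
Dip direction = atan2(-0.217, -0.462) = 205° (azimuth of n's horizontal projection).

true dip 31°, dip direction 205°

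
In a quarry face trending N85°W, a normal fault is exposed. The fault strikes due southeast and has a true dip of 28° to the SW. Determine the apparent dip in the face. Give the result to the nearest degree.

Angle between strike (due southeast) and section (N85°W): β = 40°.
tan α = tan 28° × sin 40° = 0.5317 × 0.6428 = 0.3418
α = arctan(0.3418) = 18.87°

19°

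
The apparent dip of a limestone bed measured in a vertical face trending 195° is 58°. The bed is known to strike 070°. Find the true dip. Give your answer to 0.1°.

62.9°

β = acute angle between strike 070° and section 195° = 55°.
tan δ = tan α / sin β = tan 58° / sin 55° = 1.6003 / 0.8192 = 1.9536
δ = arctan(1.9536) = 62.89°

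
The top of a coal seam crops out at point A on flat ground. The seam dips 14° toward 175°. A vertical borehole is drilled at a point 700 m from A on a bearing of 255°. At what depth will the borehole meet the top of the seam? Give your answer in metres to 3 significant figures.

The hole lies 80° from the dip direction, so the down-dip offset is 700 × cos 80° = 121.55 m.
Depth = down-dip offset × tan(dip) = 121.55 × tan 14° = 121.55 × 0.2493
Depth = 30.31 m

30.3 m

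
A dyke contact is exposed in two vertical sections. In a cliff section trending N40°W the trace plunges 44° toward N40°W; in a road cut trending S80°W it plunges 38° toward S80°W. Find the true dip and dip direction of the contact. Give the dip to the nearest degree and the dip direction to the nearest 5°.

Each apparent-dip line lies in the plane. As unit vectors (x east, y north, z up), v₁ plunges 44°→N40°W and v₂ plunges 38°→S80°W.
n = v₁ × v₂ = (-0.434, 0.254, 0.491) (taken with n_z > 0).
tan δ = √(n_x²+n_y²)/n_z = 0.503/0.491, so δ = 45.7°.
The horizontal component of n points toward azimuth atan2(n_x, n_y) = 300°, the dip direction.

true dip 46°, dip direction 300°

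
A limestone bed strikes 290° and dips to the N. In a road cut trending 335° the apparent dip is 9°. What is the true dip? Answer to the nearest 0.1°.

β = acute angle between strike 290° and section 335° = 45°.
tan δ = tan α / sin β = tan 9° / sin 45° = 0.1584 / 0.7071 = 0.2240
true dip = arctan 0.2240 = 12.63°

12.6°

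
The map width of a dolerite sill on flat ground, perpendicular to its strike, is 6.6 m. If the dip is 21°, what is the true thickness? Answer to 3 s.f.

2.37 m

True thickness t = w · sin(dip) = 6.6 × sin 21°
t = 6.6 × 0.3584 = 2.365 m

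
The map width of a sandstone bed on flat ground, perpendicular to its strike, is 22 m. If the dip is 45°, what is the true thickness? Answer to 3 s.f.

15.6 m

True thickness t = w · sin(dip) = 22 × sin 45°
t = 22 × 0.7071 = 15.556 m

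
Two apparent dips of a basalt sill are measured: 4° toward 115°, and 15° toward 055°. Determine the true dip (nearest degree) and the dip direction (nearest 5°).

Represent each trace as a vector plunging at its apparent dip toward its trend (east-north-up frame): v₁ = (0.904, -0.422, -0.070), v₂ = (0.791, 0.554, -0.259).
Cross product v₁ × v₂ gives the pole to the plane: n ∝ (0.148, 0.179, 0.834).
tan δ = √(n_x²+n_y²)/n_z = 0.232/0.834, so δ = 15.5°.
The horizontal component of n points toward azimuth atan2(n_x, n_y) = 40°, the dip direction.

true dip 16°, dip direction 040°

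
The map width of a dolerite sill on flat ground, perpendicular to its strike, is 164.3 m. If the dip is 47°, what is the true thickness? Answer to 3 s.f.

120 m

True thickness t = w · sin(dip) = 164.3 × sin 47°
t = 164.3 × 0.7314 = 120.161 m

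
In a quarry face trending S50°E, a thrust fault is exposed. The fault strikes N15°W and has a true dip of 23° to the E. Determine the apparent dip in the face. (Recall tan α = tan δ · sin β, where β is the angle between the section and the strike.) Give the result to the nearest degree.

14°

The section lies 35° from the strike.
tan α = tan 23° × sin 35° = 0.4245 × 0.5736 = 0.2435
α = arctan(0.2435) = 13.68°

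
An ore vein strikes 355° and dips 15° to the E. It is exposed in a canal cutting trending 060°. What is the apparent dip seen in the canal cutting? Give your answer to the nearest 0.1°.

13.6°

The strike is 355° and the section trends 060°; the acute angle between them is β = 65°.
tan α = tan 15° × sin 65° = 0.2679 × 0.9063 = 0.2428
α = arctan(0.2428) = 13.65°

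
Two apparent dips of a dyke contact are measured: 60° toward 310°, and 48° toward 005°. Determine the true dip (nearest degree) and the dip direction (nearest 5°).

The two traces are lines in the plane: v₁ = (sin 310°·cos 60°, cos 310°·cos 60°, −sin 60°), v₂ = (sin 5°·cos 48°, cos 5°·cos 48°, −sin 48°).
n = v₁ × v₂ = (-0.338, 0.335, 0.274) (taken with n_z > 0).
tan δ = √(n_x²+n_y²)/n_z = 0.476/0.274, so δ = 60.1°.
Dip direction = azimuth of (n_x, n_y) = atan2(-0.338, 0.335) = 315°.

true dip 60°, dip direction 315°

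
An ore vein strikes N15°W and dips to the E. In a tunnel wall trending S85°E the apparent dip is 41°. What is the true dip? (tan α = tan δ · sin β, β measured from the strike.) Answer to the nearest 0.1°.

β = acute angle between strike N15°W and section S85°E = 70°.
tan δ = tan α / sin β = tan 41° / sin 70° = 0.8693 / 0.9397 = 0.9251
δ = arctan(0.9251) = 42.77°

42.8°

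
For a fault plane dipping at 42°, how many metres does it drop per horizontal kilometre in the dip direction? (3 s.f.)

900 m

drop per km = 1000 × tan 42° = 1000 × 0.9004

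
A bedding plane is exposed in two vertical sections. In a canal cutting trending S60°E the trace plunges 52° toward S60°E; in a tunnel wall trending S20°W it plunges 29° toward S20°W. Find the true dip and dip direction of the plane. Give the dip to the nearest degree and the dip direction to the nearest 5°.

true dip 53°, dip direction 135°

The two traces are lines in the plane: v₁ = (sin 120°·cos 52°, cos 120°·cos 52°, −sin 52°), v₂ = (sin 200°·cos 29°, cos 200°·cos 29°, −sin 29°).
n = v₁ × v₂ = (0.498, -0.494, 0.530) (taken with n_z > 0).
True dip = arccos(n_z / |n|) = arccos(0.6028) = 52.9°.
Dip direction = azimuth of (n_x, n_y) = atan2(0.498, -0.494) = 135°.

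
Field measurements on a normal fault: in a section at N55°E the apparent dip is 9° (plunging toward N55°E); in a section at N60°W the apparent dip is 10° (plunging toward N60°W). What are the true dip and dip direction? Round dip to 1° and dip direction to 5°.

true dip 17°, dip direction 355°

The two traces are lines in the plane: v₁ = (sin 55°·cos 9°, cos 55°·cos 9°, −sin 9°), v₂ = (sin 300°·cos 10°, cos 300°·cos 10°, −sin 10°).
The plane normal is n = v₁ × v₂ ∝ (-0.021, 0.274, 0.882).
tan δ = √(n_x²+n_y²)/n_z = 0.275/0.882, so δ = 17.3°.
Dip direction = azimuth of (n_x, n_y) = atan2(-0.021, 0.274) = 356°.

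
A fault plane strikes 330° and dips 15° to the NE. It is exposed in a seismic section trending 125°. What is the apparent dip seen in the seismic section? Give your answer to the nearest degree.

6°

The section lies 25° from the strike.
tan α = tan 15° × sin 25° = 0.2679 × 0.4226 = 0.1132
apparent dip = arctan 0.1132 = 6.46°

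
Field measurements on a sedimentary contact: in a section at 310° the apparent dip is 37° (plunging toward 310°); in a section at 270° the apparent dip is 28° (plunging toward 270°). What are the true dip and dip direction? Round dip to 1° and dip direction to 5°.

Each apparent-dip line lies in the plane. As unit vectors (x east, y north, z up), v₁ plunges 37°→310° and v₂ plunges 28°→270°.
n = v₁ × v₂ = (-0.241, 0.244, 0.453) (taken with n_z > 0).
tan δ = √(n_x²+n_y²)/n_z = 0.343/0.453, so δ = 37.1°.
The horizontal component of n points toward azimuth atan2(n_x, n_y) = 315°, the dip direction.

true dip 37°, dip direction 315°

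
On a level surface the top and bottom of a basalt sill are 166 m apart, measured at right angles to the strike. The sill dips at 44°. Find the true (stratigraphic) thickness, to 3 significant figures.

True thickness t = w · sin(dip) = 166 × sin 44°
t = 166 × 0.6947 = 115.313 m

115 m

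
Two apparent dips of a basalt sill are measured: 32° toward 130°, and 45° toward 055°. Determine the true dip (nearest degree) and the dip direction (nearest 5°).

true dip 47°, dip direction 075°

The two traces are lines in the plane: v₁ = (sin 130°·cos 32°, cos 130°·cos 32°, −sin 32°), v₂ = (sin 55°·cos 45°, cos 55°·cos 45°, −sin 45°).
The plane normal is n = v₁ × v₂ ∝ (0.600, 0.152, 0.579).
True dip = arccos(n_z / |n|) = arccos(0.6830) = 46.9°.
The horizontal component of n points toward azimuth atan2(n_x, n_y) = 76°, the dip direction.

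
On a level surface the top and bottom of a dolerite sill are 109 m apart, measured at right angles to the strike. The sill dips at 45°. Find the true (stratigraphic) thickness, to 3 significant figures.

True thickness t = w · sin(dip) = 109 × sin 45°
t = 109 × 0.7071 = 77.075 m

77.1 m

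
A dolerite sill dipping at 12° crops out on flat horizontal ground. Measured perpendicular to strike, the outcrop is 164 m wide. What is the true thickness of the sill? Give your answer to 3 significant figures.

34.1 m

True thickness t = w · sin(dip) = 164 × sin 12°
t = 164 × 0.2079 = 34.098 m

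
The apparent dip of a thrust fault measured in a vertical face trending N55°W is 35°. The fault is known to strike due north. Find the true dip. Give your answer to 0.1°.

β = acute angle between strike due north and section N55°W = 55°.
tan δ = tan α / sin β = tan 35° / sin 55° = 0.7002 / 0.8192 = 0.8548
true dip = arctan 0.8548 = 40.52°

40.5°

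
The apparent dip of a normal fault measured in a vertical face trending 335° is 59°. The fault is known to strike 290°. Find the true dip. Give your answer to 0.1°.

The section is 45° from the strike.
tan(true dip) = tan 59° / sin 45° = 2.3536
true dip = arctan 2.3536 = 66.98°

67.0°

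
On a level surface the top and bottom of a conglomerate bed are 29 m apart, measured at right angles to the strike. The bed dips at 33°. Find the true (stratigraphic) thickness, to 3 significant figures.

True thickness t = w · sin(dip) = 29 × sin 33°
t = 29 × 0.5446 = 15.795 m

15.8 m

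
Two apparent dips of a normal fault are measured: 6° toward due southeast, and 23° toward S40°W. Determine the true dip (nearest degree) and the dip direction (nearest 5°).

true dip 23°, dip direction 210°

Represent each trace as a vector plunging at its apparent dip toward its trend (east-north-up frame): v₁ = (0.703, -0.703, -0.105), v₂ = (-0.592, -0.705, -0.391).
n = v₁ × v₂ = (-0.201, -0.337, 0.912) (taken with n_z > 0).
Dip δ = arctan(|n_h|/n_z) = arctan(0.392/0.912) = 23.3°.
Dip direction = atan2(-0.201, -0.337) = 211° (azimuth of n's horizontal projection).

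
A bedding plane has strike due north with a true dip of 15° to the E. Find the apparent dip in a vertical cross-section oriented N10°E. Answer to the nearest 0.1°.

Angle between strike (due north) and section (N10°E): β = 10°.
tan(apparent dip) = tan 15° · sin 10° = 0.0465
apparent dip = arctan 0.0465 = 2.66°

2.7°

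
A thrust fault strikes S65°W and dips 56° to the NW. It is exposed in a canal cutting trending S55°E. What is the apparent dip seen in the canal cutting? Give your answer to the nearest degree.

The section lies 60° from the strike.
tan α = tan 56° × sin 60° = 1.4826 × 0.8660 = 1.2839
α = arctan(1.2839) = 52.09°

52°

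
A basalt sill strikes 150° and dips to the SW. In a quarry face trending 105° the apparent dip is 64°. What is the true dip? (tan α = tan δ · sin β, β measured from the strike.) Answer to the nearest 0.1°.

71.0°

β = acute angle between strike 150° and section 105° = 45°.
tan δ = tan α / sin β = tan 64° / sin 45° = 2.0503 / 0.7071 = 2.8996
δ = arctan(2.8996) = 70.97°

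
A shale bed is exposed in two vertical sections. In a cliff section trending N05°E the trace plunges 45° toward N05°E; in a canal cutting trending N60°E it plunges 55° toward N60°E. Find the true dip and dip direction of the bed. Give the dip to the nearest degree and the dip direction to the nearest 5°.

The two traces are lines in the plane: v₁ = (sin 5°·cos 45°, cos 5°·cos 45°, −sin 45°), v₂ = (sin 60°·cos 55°, cos 60°·cos 55°, −sin 55°).
Cross product v₁ × v₂ gives the pole to the plane: n ∝ (0.374, 0.301, 0.332).
Dip δ = arctan(|n_h|/n_z) = arctan(0.480/0.332) = 55.3°.
The horizontal component of n points toward azimuth atan2(n_x, n_y) = 51°, the dip direction.

true dip 55°, dip direction 050°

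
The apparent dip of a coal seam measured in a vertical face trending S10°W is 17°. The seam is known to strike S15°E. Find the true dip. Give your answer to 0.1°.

β = acute angle between strike S15°E and section S10°W = 25°.
tan δ = tan α / sin β = tan 17° / sin 25° = 0.3057 / 0.4226 = 0.7234
δ = arctan(0.7234) = 35.88°

35.9°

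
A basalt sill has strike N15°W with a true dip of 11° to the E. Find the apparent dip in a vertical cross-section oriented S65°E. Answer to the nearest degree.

8°

The section lies 50° from the strike.
tan(apparent dip) = tan 11° · sin 50° = 0.1489
apparent dip = arctan 0.1489 = 8.47°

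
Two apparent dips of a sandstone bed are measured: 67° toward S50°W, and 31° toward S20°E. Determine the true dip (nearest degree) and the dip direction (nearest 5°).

true dip 67°, dip direction 235°

Represent each trace as a vector plunging at its apparent dip toward its trend (east-north-up frame): v₁ = (-0.299, -0.251, -0.921), v₂ = (0.293, -0.805, -0.515).
Cross product v₁ × v₂ gives the pole to the plane: n ∝ (-0.612, -0.424, 0.315).
Dip δ = arctan(|n_h|/n_z) = arctan(0.745/0.315) = 67.1°.
The horizontal component of n points toward azimuth atan2(n_x, n_y) = 235°, the dip direction.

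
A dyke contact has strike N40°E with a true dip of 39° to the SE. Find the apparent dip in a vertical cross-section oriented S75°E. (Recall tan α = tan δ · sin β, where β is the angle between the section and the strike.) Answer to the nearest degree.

The section lies 65° from the strike.
tan(apparent dip) = tan 39° · sin 65° = 0.7339
α = arctan(0.7339) = 36.28°

36°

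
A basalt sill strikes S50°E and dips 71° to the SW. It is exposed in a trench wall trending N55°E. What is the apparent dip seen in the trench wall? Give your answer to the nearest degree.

70°

The strike is S50°E and the section trends N55°E; the acute angle between them is β = 75°.
tan α = tan 71° × sin 75° = 2.9042 × 0.9659 = 2.8053
α = arctan(2.8053) = 70.38°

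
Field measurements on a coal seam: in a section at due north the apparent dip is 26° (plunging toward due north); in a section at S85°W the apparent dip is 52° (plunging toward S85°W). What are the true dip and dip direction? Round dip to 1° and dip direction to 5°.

true dip 55°, dip direction 290°

The two traces are lines in the plane: v₁ = (sin 0°·cos 26°, cos 0°·cos 26°, −sin 26°), v₂ = (sin 265°·cos 52°, cos 265°·cos 52°, −sin 52°).
The plane normal is n = v₁ × v₂ ∝ (-0.732, 0.269, 0.551).
True dip = arccos(n_z / |n|) = arccos(0.5773) = 54.7°.
Dip direction = azimuth of (n_x, n_y) = atan2(-0.732, 0.269) = 290°.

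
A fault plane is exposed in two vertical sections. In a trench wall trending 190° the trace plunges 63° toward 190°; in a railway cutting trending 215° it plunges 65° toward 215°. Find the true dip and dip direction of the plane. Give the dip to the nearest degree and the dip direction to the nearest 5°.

Represent each trace as a vector plunging at its apparent dip toward its trend (east-north-up frame): v₁ = (-0.079, -0.447, -0.891), v₂ = (-0.242, -0.346, -0.906).
Cross product v₁ × v₂ gives the pole to the plane: n ∝ (-0.097, -0.145, 0.081).
tan δ = √(n_x²+n_y²)/n_z = 0.174/0.081, so δ = 65.0°.
Dip direction = atan2(-0.097, -0.145) = 214° (azimuth of n's horizontal projection).

true dip 65°, dip direction 215°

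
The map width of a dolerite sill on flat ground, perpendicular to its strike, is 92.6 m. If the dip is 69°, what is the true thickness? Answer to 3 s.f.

True thickness t = w · sin(dip) = 92.6 × sin 69°
t = 92.6 × 0.9336 = 86.450 m

86.4 m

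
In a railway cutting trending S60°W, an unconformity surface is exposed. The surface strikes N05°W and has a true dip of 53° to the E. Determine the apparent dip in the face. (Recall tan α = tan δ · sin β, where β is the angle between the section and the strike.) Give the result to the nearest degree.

Angle between strike (N05°W) and section (S60°W): β = 65°.
tan(apparent dip) = tan 53° · sin 65° = 1.2027
apparent dip = arctan 1.2027 = 50.26°

50°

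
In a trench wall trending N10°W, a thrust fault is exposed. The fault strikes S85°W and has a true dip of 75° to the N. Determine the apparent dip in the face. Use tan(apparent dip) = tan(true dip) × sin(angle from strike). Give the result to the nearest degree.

The strike is S85°W and the section trends N10°W; the acute angle between them is β = 85°.
tan α = tan 75° × sin 85° = 3.7321 × 0.9962 = 3.7178
α = arctan(3.7178) = 74.95°

75°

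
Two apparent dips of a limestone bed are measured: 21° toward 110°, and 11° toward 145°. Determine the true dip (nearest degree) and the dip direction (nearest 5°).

true dip 24°, dip direction 080°

The two traces are lines in the plane: v₁ = (sin 110°·cos 21°, cos 110°·cos 21°, −sin 21°), v₂ = (sin 145°·cos 11°, cos 145°·cos 11°, −sin 11°).
n = v₁ × v₂ = (0.227, 0.034, 0.526) (taken with n_z > 0).
Dip δ = arctan(|n_h|/n_z) = arctan(0.230/0.526) = 23.6°.
The horizontal component of n points toward azimuth atan2(n_x, n_y) = 81°, the dip direction.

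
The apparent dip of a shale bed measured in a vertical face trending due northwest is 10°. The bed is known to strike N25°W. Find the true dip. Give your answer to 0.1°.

β = acute angle between strike N25°W and section due northwest = 20°.
tan(true dip) = tan 10° / sin 20° = 0.5155
true dip = arctan 0.5155 = 27.27°

27.3°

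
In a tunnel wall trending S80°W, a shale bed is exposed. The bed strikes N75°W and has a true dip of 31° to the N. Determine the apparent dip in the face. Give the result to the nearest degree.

Angle between strike (N75°W) and section (S80°W): β = 25°.
tan(apparent dip) = tan 31° · sin 25° = 0.2539
apparent dip = arctan 0.2539 = 14.25°

14°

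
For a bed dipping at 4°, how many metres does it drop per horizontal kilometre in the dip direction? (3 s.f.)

drop per km = 1000 × tan 4° = 1000 × 0.0699

69.9 m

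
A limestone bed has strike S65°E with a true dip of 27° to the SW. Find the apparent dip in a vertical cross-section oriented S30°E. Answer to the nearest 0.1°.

Angle between strike (S65°E) and section (S30°E): β = 35°.
tan(apparent dip) = tan 27° · sin 35° = 0.2923
α = arctan(0.2923) = 16.29°

16.3°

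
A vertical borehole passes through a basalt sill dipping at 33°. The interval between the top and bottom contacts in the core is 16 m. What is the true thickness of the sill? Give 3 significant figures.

True thickness t = h · cos(dip) = 16 × cos 33°
t = 16 × 0.8387 = 13.419 m

13.4 m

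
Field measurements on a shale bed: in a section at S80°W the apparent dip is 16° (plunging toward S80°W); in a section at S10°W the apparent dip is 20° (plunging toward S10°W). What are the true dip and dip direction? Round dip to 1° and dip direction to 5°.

The two traces are lines in the plane: v₁ = (sin 260°·cos 16°, cos 260°·cos 16°, −sin 16°), v₂ = (sin 190°·cos 20°, cos 190°·cos 20°, −sin 20°).
Cross product v₁ × v₂ gives the pole to the plane: n ∝ (-0.198, -0.279, 0.849).
Dip δ = arctan(|n_h|/n_z) = arctan(0.342/0.849) = 21.9°.
Dip direction = atan2(-0.198, -0.279) = 215° (azimuth of n's horizontal projection).

true dip 22°, dip direction 215°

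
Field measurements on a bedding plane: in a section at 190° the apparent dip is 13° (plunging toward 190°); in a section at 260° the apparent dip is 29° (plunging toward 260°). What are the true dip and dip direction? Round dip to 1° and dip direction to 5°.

The two traces are lines in the plane: v₁ = (sin 190°·cos 13°, cos 190°·cos 13°, −sin 13°), v₂ = (sin 260°·cos 29°, cos 260°·cos 29°, −sin 29°).
The plane normal is n = v₁ × v₂ ∝ (-0.431, -0.112, 0.801).
True dip = arccos(n_z / |n|) = arccos(0.8740) = 29.1°.
Dip direction = atan2(-0.431, -0.112) = 255° (azimuth of n's horizontal projection).

true dip 29°, dip direction 255°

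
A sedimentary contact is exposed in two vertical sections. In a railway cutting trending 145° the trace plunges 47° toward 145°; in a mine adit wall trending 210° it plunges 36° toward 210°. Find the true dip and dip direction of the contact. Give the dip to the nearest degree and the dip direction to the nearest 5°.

Each apparent-dip line lies in the plane. As unit vectors (x east, y north, z up), v₁ plunges 47°→145° and v₂ plunges 36°→210°.
The plane normal is n = v₁ × v₂ ∝ (0.184, -0.526, 0.500).
tan δ = √(n_x²+n_y²)/n_z = 0.557/0.500, so δ = 48.1°.
The horizontal component of n points toward azimuth atan2(n_x, n_y) = 161°, the dip direction.

true dip 48°, dip direction 160°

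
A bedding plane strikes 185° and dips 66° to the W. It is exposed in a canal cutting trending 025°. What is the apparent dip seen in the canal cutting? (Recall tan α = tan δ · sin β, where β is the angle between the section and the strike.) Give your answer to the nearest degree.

38°

The section lies 20° from the strike.
tan α = tan 66° × sin 20° = 2.2460 × 0.3420 = 0.7682
α = arctan(0.7682) = 37.53°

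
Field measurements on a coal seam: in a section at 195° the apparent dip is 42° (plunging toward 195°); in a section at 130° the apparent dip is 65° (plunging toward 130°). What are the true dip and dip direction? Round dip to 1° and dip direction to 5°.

true dip 65°, dip direction 130°

The two traces are lines in the plane: v₁ = (sin 195°·cos 42°, cos 195°·cos 42°, −sin 42°), v₂ = (sin 130°·cos 65°, cos 130°·cos 65°, −sin 65°).
The plane normal is n = v₁ × v₂ ∝ (0.469, -0.391, 0.285).
tan δ = √(n_x²+n_y²)/n_z = 0.610/0.285, so δ = 65.0°.
The horizontal component of n points toward azimuth atan2(n_x, n_y) = 130°, the dip direction.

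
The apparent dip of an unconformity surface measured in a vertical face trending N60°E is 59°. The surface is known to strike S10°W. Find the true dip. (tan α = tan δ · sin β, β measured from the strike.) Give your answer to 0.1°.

65.3°

The section is 50° from the strike.
tan δ = tan α / sin β = tan 59° / sin 50° = 1.6643 / 0.7660 = 2.1726
δ = arctan(2.1726) = 65.28°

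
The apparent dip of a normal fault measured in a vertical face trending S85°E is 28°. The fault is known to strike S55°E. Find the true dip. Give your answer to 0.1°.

The section is 30° from the strike.
tan(true dip) = tan 28° / sin 30° = 1.0634
δ = arctan(1.0634) = 46.76°

46.8°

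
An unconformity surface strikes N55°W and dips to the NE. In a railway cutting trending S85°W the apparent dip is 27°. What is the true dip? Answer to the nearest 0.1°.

β = acute angle between strike N55°W and section S85°W = 40°.
tan δ = tan α / sin β = tan 27° / sin 40° = 0.5095 / 0.6428 = 0.7927
δ = arctan(0.7927) = 38.40°

38.4°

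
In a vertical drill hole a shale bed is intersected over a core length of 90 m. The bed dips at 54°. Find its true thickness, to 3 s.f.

52.9 m

True thickness t = h · cos(dip) = 90 × cos 54°
t = 90 × 0.5878 = 52.901 m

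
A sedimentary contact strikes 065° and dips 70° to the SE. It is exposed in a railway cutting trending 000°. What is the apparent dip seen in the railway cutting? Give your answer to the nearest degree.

The strike is 065° and the section trends 000°; the acute angle between them is β = 65°.
tan α = tan 70° × sin 65° = 2.7475 × 0.9063 = 2.4901
apparent dip = arctan 2.4901 = 68.12°

68°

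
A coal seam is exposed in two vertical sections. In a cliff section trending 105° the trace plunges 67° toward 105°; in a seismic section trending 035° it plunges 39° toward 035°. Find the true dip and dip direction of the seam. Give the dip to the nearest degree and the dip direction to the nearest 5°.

true dip 67°, dip direction 105°

Each apparent-dip line lies in the plane. As unit vectors (x east, y north, z up), v₁ plunges 67°→105° and v₂ plunges 39°→035°.
n = v₁ × v₂ = (0.650, -0.173, 0.285) (taken with n_z > 0).
True dip = arccos(n_z / |n|) = arccos(0.3907) = 67.0°.
Dip direction = azimuth of (n_x, n_y) = atan2(0.650, -0.173) = 105°.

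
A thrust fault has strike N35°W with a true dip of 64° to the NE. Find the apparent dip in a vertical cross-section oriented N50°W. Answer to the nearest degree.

The section lies 15° from the strike.
tan α = tan 64° × sin 15° = 2.0503 × 0.2588 = 0.5307
apparent dip = arctan 0.5307 = 27.95°

28°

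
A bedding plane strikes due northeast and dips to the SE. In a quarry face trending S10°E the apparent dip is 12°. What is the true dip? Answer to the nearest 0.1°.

β = acute angle between strike due northeast and section S10°E = 55°.
tan δ = tan α / sin β = tan 12° / sin 55° = 0.2126 / 0.8192 = 0.2595
δ = arctan(0.2595) = 14.55°

14.5°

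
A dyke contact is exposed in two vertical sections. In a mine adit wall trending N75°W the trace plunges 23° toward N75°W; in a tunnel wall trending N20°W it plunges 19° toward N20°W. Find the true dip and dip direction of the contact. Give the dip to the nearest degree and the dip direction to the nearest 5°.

The two traces are lines in the plane: v₁ = (sin 285°·cos 23°, cos 285°·cos 23°, −sin 23°), v₂ = (sin 340°·cos 19°, cos 340°·cos 19°, −sin 19°).
n = v₁ × v₂ = (-0.270, 0.163, 0.713) (taken with n_z > 0).
tan δ = √(n_x²+n_y²)/n_z = 0.315/0.713, so δ = 23.8°.
Dip direction = azimuth of (n_x, n_y) = atan2(-0.270, 0.163) = 301°.

true dip 24°, dip direction 300°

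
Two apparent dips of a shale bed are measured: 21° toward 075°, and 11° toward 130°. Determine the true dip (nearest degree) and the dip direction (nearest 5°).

The two traces are lines in the plane: v₁ = (sin 75°·cos 21°, cos 75°·cos 21°, −sin 21°), v₂ = (sin 130°·cos 11°, cos 130°·cos 11°, −sin 11°).
The plane normal is n = v₁ × v₂ ∝ (0.272, 0.097, 0.751).
tan δ = √(n_x²+n_y²)/n_z = 0.289/0.751, so δ = 21.1°.
Dip direction = azimuth of (n_x, n_y) = atan2(0.272, 0.097) = 70°.

true dip 21°, dip direction 070°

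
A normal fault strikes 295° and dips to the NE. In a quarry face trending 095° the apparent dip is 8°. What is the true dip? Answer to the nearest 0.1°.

The section is 20° from the strike.
tan δ = tan α / sin β = tan 8° / sin 20° = 0.1405 / 0.3420 = 0.4109
true dip = arctan 0.4109 = 22.34°

22.3°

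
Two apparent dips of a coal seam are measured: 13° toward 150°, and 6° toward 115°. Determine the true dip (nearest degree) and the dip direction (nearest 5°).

true dip 15°, dip direction 180°

Represent each trace as a vector plunging at its apparent dip toward its trend (east-north-up frame): v₁ = (0.487, -0.844, -0.225), v₂ = (0.901, -0.420, -0.105).
n = v₁ × v₂ = (-0.006, -0.152, 0.556) (taken with n_z > 0).
tan δ = √(n_x²+n_y²)/n_z = 0.152/0.556, so δ = 15.3°.
The horizontal component of n points toward azimuth atan2(n_x, n_y) = 182°, the dip direction.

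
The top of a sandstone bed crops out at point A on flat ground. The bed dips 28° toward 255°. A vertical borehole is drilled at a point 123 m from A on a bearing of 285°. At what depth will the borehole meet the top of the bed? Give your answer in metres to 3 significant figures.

56.6 m

The hole lies 30° from the dip direction, so the down-dip offset is 123 × cos 30° = 106.52 m.
Depth = down-dip offset × tan(dip) = 106.52 × tan 28° = 106.52 × 0.5317
Depth = 56.64 m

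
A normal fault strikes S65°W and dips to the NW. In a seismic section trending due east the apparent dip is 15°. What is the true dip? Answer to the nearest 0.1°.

32.4°

The section is 25° from the strike.
tan δ = tan α / sin β = tan 15° / sin 25° = 0.2679 / 0.4226 = 0.6340
true dip = arctan 0.6340 = 32.38°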